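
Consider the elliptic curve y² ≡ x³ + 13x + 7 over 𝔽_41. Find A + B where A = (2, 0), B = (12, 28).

(2, 0) + (12, 28). λ = (28 - 0)/(12 - 2) ≡ 28/10 mod 41. 10⁻¹ ≡ 37 (mod 41), so λ ≡ 11.
  x = λ² - 2 - 12 = 121 - 14 ≡ 25; y = λ·(2 - 25) - 0 ≡ 34. → (25, 34)

(25, 34)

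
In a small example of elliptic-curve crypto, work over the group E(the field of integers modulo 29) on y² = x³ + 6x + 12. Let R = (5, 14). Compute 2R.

(26, 5)

tangent at (5, 14): λ = (3·5² + 6)/(2·14) ≡ 23/28. 28⁻¹ ≡ 28 (mod 29) since 28·28 = 784 ≡ 1, so λ ≡ 23·28 ≡ 6.
  x = λ² - 5 - 5 = 36 - 10 ≡ 26; y = λ·(5 - 26) - 14 ≡ 5. → (26, 5)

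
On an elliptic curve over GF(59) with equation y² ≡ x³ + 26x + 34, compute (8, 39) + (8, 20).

The two points share x = 8 and their y-coordinates satisfy 39 + 20 ≡ 0 (mod 59), so they are inverses. Their sum is O.

O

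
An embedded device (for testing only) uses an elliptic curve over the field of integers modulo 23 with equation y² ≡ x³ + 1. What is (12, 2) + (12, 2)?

tangent at (12, 2): λ = (3·12² + 0)/(2·2) ≡ 18/4. 4⁻¹ ≡ 6 (mod 23), so λ ≡ 18·6 ≡ 16.
  x = λ² - 12 - 12 = 256 - 24 ≡ 2; y = λ·(12 - 2) - 2 ≡ 20. → (2, 20)

(2, 20)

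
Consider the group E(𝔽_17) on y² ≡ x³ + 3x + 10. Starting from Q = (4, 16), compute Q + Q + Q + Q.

(15, 9)

Repeated addition: build up to 4Q.
2Q: tangent at (4, 16): λ = (3·4² + 3)/(2·16) ≡ 0/15. 15⁻¹ ≡ 8 (mod 17) since 15·8 = 120 ≡ 1, so λ ≡ 0·8 ≡ 0.
  x = λ² - 4 - 4 = 0 - 8 ≡ 9; y = λ·(4 - 9) - 16 ≡ 1. → (9, 1)
3Q: (9, 1) + (4, 16). λ = (16 - 1)/(4 - 9) ≡ 15/12 mod 17. 12⁻¹ ≡ 10 (mod 17), so λ ≡ 14.
  x = λ² - 9 - 4 = 196 - 13 ≡ 13; y = λ·(9 - 13) - 1 ≡ 11. → (13, 11)
4Q: (13, 11) + (4, 16). λ = (16 - 11)/(4 - 13) ≡ 5/8 mod 17. 8⁻¹ ≡ 15 (mod 17) since 8·15 = 120 ≡ 1, so λ ≡ 7.
  x = λ² - 13 - 4 = 49 - 17 ≡ 15; y = λ·(13 - 15) - 11 ≡ 9. → (15, 9)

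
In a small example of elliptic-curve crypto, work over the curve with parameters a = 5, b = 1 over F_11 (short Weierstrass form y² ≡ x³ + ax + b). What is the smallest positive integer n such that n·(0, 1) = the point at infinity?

11

2P: tangent at (0, 1): λ = (3·0² + 5)/(2·1) ≡ 5/2. 2⁻¹ ≡ 6 (mod 11) since 2·6 = 12 ≡ 1, so λ ≡ 5·6 ≡ 8.
  x = λ² - 0 - 0 = 64 - 0 ≡ 9; y = λ·(0 - 9) - 1 ≡ 4. → (9, 4)
3P: (9, 4) + (0, 1). λ = (1 - 4)/(0 - 9) ≡ 8/2 mod 11. 2⁻¹ ≡ 6 (mod 11) since 2·6 = 12 ≡ 1, so λ ≡ 4.
  x = λ² - 9 - 0 = 16 - 9 ≡ 7; y = λ·(9 - 7) - 4 ≡ 4. → (7, 4)
4P: (7, 4) + (0, 1). λ = (1 - 4)/(0 - 7) ≡ 8/4 mod 11. 4⁻¹ ≡ 3 (mod 11) since 4·3 = 12 ≡ 1, so λ ≡ 2.
  x = λ² - 7 - 0 = 4 - 7 ≡ 8; y = λ·(7 - 8) - 4 ≡ 5. → (8, 5)
5P: (8, 5) + (0, 1). λ = (1 - 5)/(0 - 8) ≡ 7/3 mod 11. 3⁻¹ ≡ 4 (mod 11) since 3·4 = 12 ≡ 1, so λ ≡ 6.
  x = λ² - 8 - 0 = 36 - 8 ≡ 6; y = λ·(8 - 6) - 5 ≡ 7. → (6, 7)
6P: (6, 7) + (0, 1). λ = (1 - 7)/(0 - 6) ≡ 5/5 mod 11. 5⁻¹ ≡ 9 (mod 11), so λ ≡ 1.
  x = λ² - 6 - 0 = 1 - 6 ≡ 6; y = λ·(6 - 6) - 7 ≡ 4. → (6, 4)
7P: (6, 4) + (0, 1). λ = (1 - 4)/(0 - 6) ≡ 8/5 mod 11. 5⁻¹ ≡ 9 (mod 11), so λ ≡ 6.
  x = λ² - 6 - 0 = 36 - 6 ≡ 8; y = λ·(6 - 8) - 4 ≡ 6. → (8, 6)
8P: (8, 6) + (0, 1). λ = (1 - 6)/(0 - 8) ≡ 6/3 mod 11. 3⁻¹ ≡ 4 (mod 11) since 3·4 = 12 ≡ 1, so λ ≡ 2.
  x = λ² - 8 - 0 = 4 - 8 ≡ 7; y = λ·(8 - 7) - 6 ≡ 7. → (7, 7)
9P: (7, 7) + (0, 1). λ = (1 - 7)/(0 - 7) ≡ 5/4 mod 11. 4⁻¹ ≡ 3 (mod 11), so λ ≡ 4.
  x = λ² - 7 - 0 = 16 - 7 ≡ 9; y = λ·(7 - 9) - 7 ≡ 7. → (9, 7)
10P: (9, 7) + (0, 1). λ = (1 - 7)/(0 - 9) ≡ 5/2 mod 11. 2⁻¹ ≡ 6 (mod 11), so λ ≡ 8.
  x = λ² - 9 - 0 = 64 - 9 ≡ 0; y = λ·(9 - 0) - 7 ≡ 10. → (0, 10)
11P: (0, 10) + (0, 1): same x and y₁ ≡ -y₂, so the sum is the point at infinity.
11P = the point at infinity, so the order is 11.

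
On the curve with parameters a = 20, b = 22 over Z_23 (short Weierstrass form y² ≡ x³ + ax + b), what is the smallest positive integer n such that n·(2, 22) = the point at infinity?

5

2P: tangent at (2, 22): λ = (3·2² + 20)/(2·22) ≡ 9/21. 21⁻¹ ≡ 11 (mod 23), so λ ≡ 9·11 ≡ 7.
  x = λ² - 2 - 2 = 49 - 4 ≡ 22; y = λ·(2 - 22) - 22 ≡ 22. → (22, 22)
3P: (22, 22) + (2, 22). λ = (22 - 22)/(2 - 22) ≡ 0/3 mod 23. 3⁻¹ ≡ 8 (mod 23) since 3·8 = 24 ≡ 1, so λ ≡ 0.
  x = λ² - 22 - 2 = 0 - 24 ≡ 22; y = λ·(22 - 22) - 22 ≡ 1. → (22, 1)
4P: (22, 1) + (2, 22). λ = (22 - 1)/(2 - 22) ≡ 21/3 mod 23. 3⁻¹ ≡ 8 (mod 23), so λ ≡ 7.
  x = λ² - 22 - 2 = 49 - 24 ≡ 2; y = λ·(22 - 2) - 1 ≡ 1. → (2, 1)
5P: (2, 1) + (2, 22): same x and y₁ ≡ -y₂, so the sum is the point at infinity.
5P = the point at infinity, so the order is 5.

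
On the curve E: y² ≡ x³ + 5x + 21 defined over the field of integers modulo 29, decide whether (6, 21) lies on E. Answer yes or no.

y² = 21² ≡ 6; x³ + 5x + 21 = 267 ≡ 6 (mod 29). 6 = 6.

yes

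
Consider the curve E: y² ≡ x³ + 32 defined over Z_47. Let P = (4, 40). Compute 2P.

(45, 20)

tangent at (4, 40): λ = (3·4² + 0)/(2·40) ≡ 1/33. 33⁻¹ ≡ 10 (mod 47), so λ ≡ 1·10 ≡ 10.
  x = λ² - 4 - 4 = 100 - 8 ≡ 45; y = λ·(4 - 45) - 40 ≡ 20. → (45, 20)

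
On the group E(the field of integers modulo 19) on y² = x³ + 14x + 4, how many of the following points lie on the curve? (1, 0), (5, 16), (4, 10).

2

(1, 0): 0² ≡ 0, rhs ≡ 0 → on.
(5, 16): 16² ≡ 9, rhs ≡ 9 → on.
(4, 10): 10² ≡ 5, rhs ≡ 10 → off.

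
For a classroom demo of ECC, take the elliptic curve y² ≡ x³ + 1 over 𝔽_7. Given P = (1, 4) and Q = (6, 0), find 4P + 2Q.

First 4P:
Double-and-add on 4 = (100)₂. Start with P = (1, 4) for the leading 1-bit.
double: tangent at (1, 4): λ = (3·1² + 0)/(2·4) ≡ 3/1. 1⁻¹ ≡ 1 (mod 7), so λ ≡ 3·1 ≡ 3.
  x = λ² - 1 - 1 = 9 - 2 ≡ 0; y = λ·(1 - 0) - 4 ≡ 6. → (0, 6)
double: tangent at (0, 6): λ = (3·0² + 0)/(2·6) ≡ 0/5. 5⁻¹ ≡ 3 (mod 7), so λ ≡ 0·3 ≡ 0.
  x = λ² - 0 - 0 = 0 - 0 ≡ 0; y = λ·(0 - 0) - 6 ≡ 1. → (0, 1)
4P = (0, 1).
Next 2Q:
Repeated addition: build up to 2Q.
2Q: (6, 0) + (6, 0): same x and y₁ ≡ -y₂, so the sum is O.
2Q = O.
Finally 4P + 2Q:
(0, 1) + O = (0, 1) (identity).

(0, 1)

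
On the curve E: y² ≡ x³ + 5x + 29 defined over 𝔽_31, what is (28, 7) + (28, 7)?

(3, 28)

tangent at (28, 7): λ = (3·28² + 5)/(2·7) ≡ 1/14. 14⁻¹ ≡ 20 (mod 31), so λ ≡ 1·20 ≡ 20.
  x = λ² - 28 - 28 = 400 - 56 ≡ 3; y = λ·(28 - 3) - 7 ≡ 28. → (3, 28)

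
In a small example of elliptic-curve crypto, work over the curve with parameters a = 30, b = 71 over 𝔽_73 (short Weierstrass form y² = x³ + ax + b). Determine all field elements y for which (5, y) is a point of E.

28, 45

x³ + 30x + 71 = 346 ≡ 54 (mod 73).
Square roots of 54 mod 73: 28 and 45 (since 28² = 784 ≡ 54).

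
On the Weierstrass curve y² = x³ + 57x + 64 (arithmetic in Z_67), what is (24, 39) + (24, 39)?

(52, 16)

tangent at (24, 39): λ = (3·24² + 57)/(2·39) ≡ 43/11. 11⁻¹ ≡ 61 (mod 67), so λ ≡ 43·61 ≡ 10.
  x = λ² - 24 - 24 = 100 - 48 ≡ 52; y = λ·(24 - 52) - 39 ≡ 16. → (52, 16)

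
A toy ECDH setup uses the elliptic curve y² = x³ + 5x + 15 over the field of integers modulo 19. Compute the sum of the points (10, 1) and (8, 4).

(10, 1) + (8, 4). λ = (4 - 1)/(8 - 10) ≡ 3/17 mod 19. 17⁻¹ ≡ 9 (mod 19) since 17·9 = 153 ≡ 1, so λ ≡ 8.
  x = λ² - 10 - 8 = 64 - 18 ≡ 8; y = λ·(10 - 8) - 1 ≡ 15. → (8, 15)

(8, 15)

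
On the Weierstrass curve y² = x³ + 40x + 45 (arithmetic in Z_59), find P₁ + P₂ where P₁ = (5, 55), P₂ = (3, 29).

(43, 41)

(5, 55) + (3, 29). λ = (29 - 55)/(3 - 5) ≡ 33/57 mod 59. 57⁻¹ ≡ 29 (mod 59) since 57·29 = 1653 ≡ 1, so λ ≡ 13.
  x = λ² - 5 - 3 = 169 - 8 ≡ 43; y = λ·(5 - 43) - 55 ≡ 41. → (43, 41)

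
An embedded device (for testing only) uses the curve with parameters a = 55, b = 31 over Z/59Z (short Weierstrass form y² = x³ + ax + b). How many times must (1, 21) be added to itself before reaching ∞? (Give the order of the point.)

2P: tangent at (1, 21): λ = (3·1² + 55)/(2·21) ≡ 58/42. 42⁻¹ ≡ 52 (mod 59) since 42·52 = 2184 ≡ 1, so λ ≡ 58·52 ≡ 7.
  x = λ² - 1 - 1 = 49 - 2 ≡ 47; y = λ·(1 - 47) - 21 ≡ 11. → (47, 11)
3P: (47, 11) + (1, 21). λ = (21 - 11)/(1 - 47) ≡ 10/13 mod 59. 13⁻¹ ≡ 50 (mod 59), so λ ≡ 28.
  x = λ² - 47 - 1 = 784 - 48 ≡ 28; y = λ·(47 - 28) - 11 ≡ 49. → (28, 49)
4P: (28, 49) + (1, 21). λ = (21 - 49)/(1 - 28) ≡ 31/32 mod 59. 32⁻¹ ≡ 24 (mod 59), so λ ≡ 36.
  x = λ² - 28 - 1 = 1296 - 29 ≡ 28; y = λ·(28 - 28) - 49 ≡ 10. → (28, 10)
5P: (28, 10) + (1, 21). λ = (21 - 10)/(1 - 28) ≡ 11/32 mod 59. 32⁻¹ ≡ 24 (mod 59), so λ ≡ 28.
  x = λ² - 28 - 1 = 784 - 29 ≡ 47; y = λ·(28 - 47) - 10 ≡ 48. → (47, 48)
6P: (47, 48) + (1, 21). λ = (21 - 48)/(1 - 47) ≡ 32/13 mod 59. 13⁻¹ ≡ 50 (mod 59), so λ ≡ 7.
  x = λ² - 47 - 1 = 49 - 48 ≡ 1; y = λ·(47 - 1) - 48 ≡ 38. → (1, 38)
7P: (1, 38) + (1, 21): same x and y₁ ≡ -y₂, so the sum is ∞.
7P = ∞, so the order is 7.

7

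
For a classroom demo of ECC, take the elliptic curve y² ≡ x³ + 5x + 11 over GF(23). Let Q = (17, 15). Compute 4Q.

(6, 21)

Double-and-add on 4 = (100)₂. Start with Q = (17, 15) for the leading 1-bit.
double: tangent at (17, 15): λ = (3·17² + 5)/(2·15) ≡ 21/7. 7⁻¹ ≡ 10 (mod 23) since 7·10 = 70 ≡ 1, so λ ≡ 21·10 ≡ 3.
  x = λ² - 17 - 17 = 9 - 34 ≡ 21; y = λ·(17 - 21) - 15 ≡ 19. → (21, 19)
double: tangent at (21, 19): λ = (3·21² + 5)/(2·19) ≡ 17/15. 15⁻¹ ≡ 20 (mod 23) since 15·20 = 300 ≡ 1, so λ ≡ 17·20 ≡ 18.
  x = λ² - 21 - 21 = 324 - 42 ≡ 6; y = λ·(21 - 6) - 19 ≡ 21. → (6, 21)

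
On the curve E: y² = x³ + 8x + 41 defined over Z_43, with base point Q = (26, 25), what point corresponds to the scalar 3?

(8, 31)

Repeated addition: build up to 3Q.
2Q: tangent at (26, 25): λ = (3·26² + 8)/(2·25) ≡ 15/7. 7⁻¹ ≡ 37 (mod 43) since 7·37 = 259 ≡ 1, so λ ≡ 15·37 ≡ 39.
  x = λ² - 26 - 26 = 1521 - 52 ≡ 7; y = λ·(26 - 7) - 25 ≡ 28. → (7, 28)
3Q: (7, 28) + (26, 25). λ = (25 - 28)/(26 - 7) ≡ 40/19 mod 43. 19⁻¹ ≡ 34 (mod 43) since 19·34 = 646 ≡ 1, so λ ≡ 27.
  x = λ² - 7 - 26 = 729 - 33 ≡ 8; y = λ·(7 - 8) - 28 ≡ 31. → (8, 31)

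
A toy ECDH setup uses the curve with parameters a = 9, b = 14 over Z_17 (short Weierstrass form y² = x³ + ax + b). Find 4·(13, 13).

Write G = (13, 13).
Double-and-add on 4 = (100)₂. Start with G = (13, 13) for the leading 1-bit.
double: tangent at (13, 13): λ = (3·13² + 9)/(2·13) ≡ 6/9. 9⁻¹ ≡ 2 (mod 17), so λ ≡ 6·2 ≡ 12.
  x = λ² - 13 - 13 = 144 - 26 ≡ 16; y = λ·(13 - 16) - 13 ≡ 2. → (16, 2)
double: tangent at (16, 2): λ = (3·16² + 9)/(2·2) ≡ 12/4. 4⁻¹ ≡ 13 (mod 17) since 4·13 = 52 ≡ 1, so λ ≡ 12·13 ≡ 3.
  x = λ² - 16 - 16 = 9 - 32 ≡ 11; y = λ·(16 - 11) - 2 ≡ 13. → (11, 13)

(11, 13)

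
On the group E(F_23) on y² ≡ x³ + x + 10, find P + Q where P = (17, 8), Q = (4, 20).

(17, 8) + (4, 20). λ = (20 - 8)/(4 - 17) ≡ 12/10 mod 23. 10⁻¹ ≡ 7 (mod 23), so λ ≡ 15.
  x = λ² - 17 - 4 = 225 - 21 ≡ 20; y = λ·(17 - 20) - 8 ≡ 16. → (20, 16)

(20, 16)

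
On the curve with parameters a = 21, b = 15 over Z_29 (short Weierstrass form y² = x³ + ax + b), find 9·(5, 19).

Write P = (5, 19).
Double-and-add on 9 = (1001)₂. Start with P = (5, 19) for the leading 1-bit.
double: tangent at (5, 19): λ = (3·5² + 21)/(2·19) ≡ 9/9. 9⁻¹ ≡ 13 (mod 29) since 9·13 = 117 ≡ 1, so λ ≡ 9·13 ≡ 1.
  x = λ² - 5 - 5 = 1 - 10 ≡ 20; y = λ·(5 - 20) - 19 ≡ 24. → (20, 24)
double: tangent at (20, 24): λ = (3·20² + 21)/(2·24) ≡ 3/19. 19⁻¹ ≡ 26 (mod 29) since 19·26 = 494 ≡ 1, so λ ≡ 3·26 ≡ 20.
  x = λ² - 20 - 20 = 400 - 40 ≡ 12; y = λ·(20 - 12) - 24 ≡ 20. → (12, 20)
double: tangent at (12, 20): λ = (3·12² + 21)/(2·20) ≡ 18/11. 11⁻¹ ≡ 8 (mod 29) since 11·8 = 88 ≡ 1, so λ ≡ 18·8 ≡ 28.
  x = λ² - 12 - 12 = 784 - 24 ≡ 6; y = λ·(12 - 6) - 20 ≡ 3. → (6, 3)
add P: (6, 3) + (5, 19). λ = (19 - 3)/(5 - 6) ≡ 16/28 mod 29. 28⁻¹ ≡ 28 (mod 29), so λ ≡ 13.
  x = λ² - 6 - 5 = 169 - 11 ≡ 13; y = λ·(6 - 13) - 3 ≡ 22. → (13, 22)

(13, 22)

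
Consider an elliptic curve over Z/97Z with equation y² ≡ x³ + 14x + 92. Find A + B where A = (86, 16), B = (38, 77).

(16, 85)

(86, 16) + (38, 77). λ = (77 - 16)/(38 - 86) ≡ 61/49 mod 97. 49⁻¹ ≡ 2 (mod 97), so λ ≡ 25.
  x = λ² - 86 - 38 = 625 - 124 ≡ 16; y = λ·(86 - 16) - 16 ≡ 85. → (16, 85)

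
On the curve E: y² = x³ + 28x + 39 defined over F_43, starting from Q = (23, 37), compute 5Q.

Double-and-add on 5 = (101)₂. Start with Q = (23, 37) for the leading 1-bit.
double: tangent at (23, 37): λ = (3·23² + 28)/(2·37) ≡ 24/31. 31⁻¹ ≡ 25 (mod 43) since 31·25 = 775 ≡ 1, so λ ≡ 24·25 ≡ 41.
  x = λ² - 23 - 23 = 1681 - 46 ≡ 1; y = λ·(23 - 1) - 37 ≡ 5. → (1, 5)
double: tangent at (1, 5): λ = (3·1² + 28)/(2·5) ≡ 31/10. 10⁻¹ ≡ 13 (mod 43) since 10·13 = 130 ≡ 1, so λ ≡ 31·13 ≡ 16.
  x = λ² - 1 - 1 = 256 - 2 ≡ 39; y = λ·(1 - 39) - 5 ≡ 32. → (39, 32)
add Q: (39, 32) + (23, 37). λ = (37 - 32)/(23 - 39) ≡ 5/27 mod 43. 27⁻¹ ≡ 8 (mod 43), so λ ≡ 40.
  x = λ² - 39 - 23 = 1600 - 62 ≡ 33; y = λ·(39 - 33) - 32 ≡ 36. → (33, 36)

(33, 36)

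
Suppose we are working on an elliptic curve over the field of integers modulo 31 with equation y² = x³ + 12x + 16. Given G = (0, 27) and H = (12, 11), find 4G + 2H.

First 4G:
Double-and-add on 4 = (100)₂. Start with G = (0, 27) for the leading 1-bit.
double: tangent at (0, 27): λ = (3·0² + 12)/(2·27) ≡ 12/23. 23⁻¹ ≡ 27 (mod 31), so λ ≡ 12·27 ≡ 14.
  x = λ² - 0 - 0 = 196 - 0 ≡ 10; y = λ·(0 - 10) - 27 ≡ 19. → (10, 19)
double: tangent at (10, 19): λ = (3·10² + 12)/(2·19) ≡ 2/7. 7⁻¹ ≡ 9 (mod 31), so λ ≡ 2·9 ≡ 18.
  x = λ² - 10 - 10 = 324 - 20 ≡ 25; y = λ·(10 - 25) - 19 ≡ 21. → (25, 21)
4G = (25, 21).
Next 2H:
Repeated addition: build up to 2H.
2H: tangent at (12, 11): λ = (3·12² + 12)/(2·11) ≡ 10/22. 22⁻¹ ≡ 24 (mod 31) since 22·24 = 528 ≡ 1, so λ ≡ 10·24 ≡ 23.
  x = λ² - 12 - 12 = 529 - 24 ≡ 9; y = λ·(12 - 9) - 11 ≡ 27. → (9, 27)
2H = (9, 27).
Finally 4G + 2H:
(25, 21) + (9, 27). λ = (27 - 21)/(9 - 25) ≡ 6/15 mod 31. 15⁻¹ ≡ 29 (mod 31), so λ ≡ 19.
  x = λ² - 25 - 9 = 361 - 34 ≡ 17; y = λ·(25 - 17) - 21 ≡ 7. → (17, 7)

(17, 7)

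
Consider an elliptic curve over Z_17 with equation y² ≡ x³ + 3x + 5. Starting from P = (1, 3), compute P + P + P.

(4, 8)

Repeated addition: build up to 3P.
2P: tangent at (1, 3): λ = (3·1² + 3)/(2·3) ≡ 6/6. 6⁻¹ ≡ 3 (mod 17), so λ ≡ 6·3 ≡ 1.
  x = λ² - 1 - 1 = 1 - 2 ≡ 16; y = λ·(1 - 16) - 3 ≡ 16. → (16, 16)
3P: (16, 16) + (1, 3). λ = (3 - 16)/(1 - 16) ≡ 4/2 mod 17. 2⁻¹ ≡ 9 (mod 17) since 2·9 = 18 ≡ 1, so λ ≡ 2.
  x = λ² - 16 - 1 = 4 - 17 ≡ 4; y = λ·(16 - 4) - 16 ≡ 8. → (4, 8)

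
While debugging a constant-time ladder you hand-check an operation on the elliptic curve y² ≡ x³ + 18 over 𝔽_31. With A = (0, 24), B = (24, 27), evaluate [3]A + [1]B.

(24, 27)

First 3A:
Repeated addition: build up to 3A.
2A: tangent at (0, 24): λ = (3·0² + 0)/(2·24) ≡ 0/17. 17⁻¹ ≡ 11 (mod 31), so λ ≡ 0·11 ≡ 0.
  x = λ² - 0 - 0 = 0 - 0 ≡ 0; y = λ·(0 - 0) - 24 ≡ 7. → (0, 7)
3A: (0, 7) + (0, 24): same x and y₁ ≡ -y₂, so the sum is O.
3A = O.
Finally 3A + B:
O + (24, 27) = (24, 27) (identity).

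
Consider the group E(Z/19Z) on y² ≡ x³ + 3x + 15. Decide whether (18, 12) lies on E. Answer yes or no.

y² = 12² ≡ 11; x³ + 3x + 15 = 5901 ≡ 11 (mod 19). 11 = 11.

yes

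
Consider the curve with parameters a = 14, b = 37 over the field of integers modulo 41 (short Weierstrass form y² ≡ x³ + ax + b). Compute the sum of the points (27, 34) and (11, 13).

(27, 34) + (11, 13). λ = (13 - 34)/(11 - 27) ≡ 20/25 mod 41. 25⁻¹ ≡ 23 (mod 41), so λ ≡ 9.
  x = λ² - 27 - 11 = 81 - 38 ≡ 2; y = λ·(27 - 2) - 34 ≡ 27. → (2, 27)

(2, 27)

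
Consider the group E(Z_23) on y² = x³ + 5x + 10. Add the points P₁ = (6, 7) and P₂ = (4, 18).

(6, 7) + (4, 18). λ = (18 - 7)/(4 - 6) ≡ 11/21 mod 23. 21⁻¹ ≡ 11 (mod 23), so λ ≡ 6.
  x = λ² - 6 - 4 = 36 - 10 ≡ 3; y = λ·(6 - 3) - 7 ≡ 11. → (3, 11)

(3, 11)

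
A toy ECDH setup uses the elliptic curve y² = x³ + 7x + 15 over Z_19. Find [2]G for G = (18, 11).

(11, 6)

tangent at (18, 11): λ = (3·18² + 7)/(2·11) ≡ 10/3. 3⁻¹ ≡ 13 (mod 19) since 3·13 = 39 ≡ 1, so λ ≡ 10·13 ≡ 16.
  x = λ² - 18 - 18 = 256 - 36 ≡ 11; y = λ·(18 - 11) - 11 ≡ 6. → (11, 6)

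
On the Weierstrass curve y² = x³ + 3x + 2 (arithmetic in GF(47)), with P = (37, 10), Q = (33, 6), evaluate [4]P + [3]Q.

(33, 6)

First 4P:
Repeated addition: build up to 4P.
2P: tangent at (37, 10): λ = (3·37² + 3)/(2·10) ≡ 21/20. 20⁻¹ ≡ 40 (mod 47), so λ ≡ 21·40 ≡ 41.
  x = λ² - 37 - 37 = 1681 - 74 ≡ 9; y = λ·(37 - 9) - 10 ≡ 10. → (9, 10)
3P: (9, 10) + (37, 10). λ = (10 - 10)/(37 - 9) ≡ 0/28 mod 47. 28⁻¹ ≡ 42 (mod 47), so λ ≡ 0.
  x = λ² - 9 - 37 = 0 - 46 ≡ 1; y = λ·(9 - 1) - 10 ≡ 37. → (1, 37)
4P: (1, 37) + (37, 10). λ = (10 - 37)/(37 - 1) ≡ 20/36 mod 47. 36⁻¹ ≡ 17 (mod 47), so λ ≡ 11.
  x = λ² - 1 - 37 = 121 - 38 ≡ 36; y = λ·(1 - 36) - 37 ≡ 1. → (36, 1)
4P = (36, 1).
Next 3Q:
Repeated addition: build up to 3Q.
2Q: tangent at (33, 6): λ = (3·33² + 3)/(2·6) ≡ 27/12. 12⁻¹ ≡ 4 (mod 47), so λ ≡ 27·4 ≡ 14.
  x = λ² - 33 - 33 = 196 - 66 ≡ 36; y = λ·(33 - 36) - 6 ≡ 46. → (36, 46)
3Q: (36, 46) + (33, 6). λ = (6 - 46)/(33 - 36) ≡ 7/44 mod 47. 44⁻¹ ≡ 31 (mod 47), so λ ≡ 29.
  x = λ² - 36 - 33 = 841 - 69 ≡ 20; y = λ·(36 - 20) - 46 ≡ 42. → (20, 42)
3Q = (20, 42).
Finally 4P + 3Q:
(36, 1) + (20, 42). λ = (42 - 1)/(20 - 36) ≡ 41/31 mod 47. 31⁻¹ ≡ 44 (mod 47), so λ ≡ 18.
  x = λ² - 36 - 20 = 324 - 56 ≡ 33; y = λ·(36 - 33) - 1 ≡ 6. → (33, 6)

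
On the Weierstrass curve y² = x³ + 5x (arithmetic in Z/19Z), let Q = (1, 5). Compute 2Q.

(7, 13)

tangent at (1, 5): λ = (3·1² + 5)/(2·5) ≡ 8/10. 10⁻¹ ≡ 2 (mod 19) since 10·2 = 20 ≡ 1, so λ ≡ 8·2 ≡ 16.
  x = λ² - 1 - 1 = 256 - 2 ≡ 7; y = λ·(1 - 7) - 5 ≡ 13. → (7, 13)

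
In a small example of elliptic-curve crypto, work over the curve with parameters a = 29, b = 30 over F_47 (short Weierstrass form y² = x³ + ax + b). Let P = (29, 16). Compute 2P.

tangent at (29, 16): λ = (3·29² + 29)/(2·16) ≡ 14/32. 32⁻¹ ≡ 25 (mod 47) since 32·25 = 800 ≡ 1, so λ ≡ 14·25 ≡ 21.
  x = λ² - 29 - 29 = 441 - 58 ≡ 7; y = λ·(29 - 7) - 16 ≡ 23. → (7, 23)

(7, 23)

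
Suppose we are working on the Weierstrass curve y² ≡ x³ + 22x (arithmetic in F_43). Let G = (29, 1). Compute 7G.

(12, 33)

Double-and-add on 7 = (111)₂. Start with G = (29, 1) for the leading 1-bit.
double: tangent at (29, 1): λ = (3·29² + 22)/(2·1) ≡ 8/2. 2⁻¹ ≡ 22 (mod 43), so λ ≡ 8·22 ≡ 4.
  x = λ² - 29 - 29 = 16 - 58 ≡ 1; y = λ·(29 - 1) - 1 ≡ 25. → (1, 25)
add G: (1, 25) + (29, 1). λ = (1 - 25)/(29 - 1) ≡ 19/28 mod 43. 28⁻¹ ≡ 20 (mod 43), so λ ≡ 36.
  x = λ² - 1 - 29 = 1296 - 30 ≡ 19; y = λ·(1 - 19) - 25 ≡ 15. → (19, 15)
double: tangent at (19, 15): λ = (3·19² + 22)/(2·15) ≡ 30/30. 30⁻¹ ≡ 33 (mod 43), so λ ≡ 30·33 ≡ 1.
  x = λ² - 19 - 19 = 1 - 38 ≡ 6; y = λ·(19 - 6) - 15 ≡ 41. → (6, 41)
add G: (6, 41) + (29, 1). λ = (1 - 41)/(29 - 6) ≡ 3/23 mod 43. 23⁻¹ ≡ 15 (mod 43), so λ ≡ 2.
  x = λ² - 6 - 29 = 4 - 35 ≡ 12; y = λ·(6 - 12) - 41 ≡ 33. → (12, 33)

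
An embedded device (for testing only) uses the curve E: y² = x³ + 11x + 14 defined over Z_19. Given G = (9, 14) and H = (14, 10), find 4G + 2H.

(3, 13)

First 4G:
Repeated addition: build up to 4G.
2G: tangent at (9, 14): λ = (3·9² + 11)/(2·14) ≡ 7/9. 9⁻¹ ≡ 17 (mod 19) since 9·17 = 153 ≡ 1, so λ ≡ 7·17 ≡ 5.
  x = λ² - 9 - 9 = 25 - 18 ≡ 7; y = λ·(9 - 7) - 14 ≡ 15. → (7, 15)
3G: (7, 15) + (9, 14). λ = (14 - 15)/(9 - 7) ≡ 18/2 mod 19. 2⁻¹ ≡ 10 (mod 19) since 2·10 = 20 ≡ 1, so λ ≡ 9.
  x = λ² - 7 - 9 = 81 - 16 ≡ 8; y = λ·(7 - 8) - 15 ≡ 14. → (8, 14)
4G: (8, 14) + (9, 14). λ = (14 - 14)/(9 - 8) ≡ 0/1 mod 19. 1⁻¹ ≡ 1 (mod 19) since 1·1 = 1 ≡ 1, so λ ≡ 0.
  x = λ² - 8 - 9 = 0 - 17 ≡ 2; y = λ·(8 - 2) - 14 ≡ 5. → (2, 5)
4G = (2, 5).
Next 2H:
Repeated addition: build up to 2H.
2H: tangent at (14, 10): λ = (3·14² + 11)/(2·10) ≡ 10/1. 1⁻¹ ≡ 1 (mod 19) since 1·1 = 1 ≡ 1, so λ ≡ 10·1 ≡ 10.
  x = λ² - 14 - 14 = 100 - 28 ≡ 15; y = λ·(14 - 15) - 10 ≡ 18. → (15, 18)
2H = (15, 18).
Finally 4G + 2H:
(2, 5) + (15, 18). λ = (18 - 5)/(15 - 2) ≡ 13/13 mod 19. 13⁻¹ ≡ 3 (mod 19) since 13·3 = 39 ≡ 1, so λ ≡ 1.
  x = λ² - 2 - 15 = 1 - 17 ≡ 3; y = λ·(2 - 3) - 5 ≡ 13. → (3, 13)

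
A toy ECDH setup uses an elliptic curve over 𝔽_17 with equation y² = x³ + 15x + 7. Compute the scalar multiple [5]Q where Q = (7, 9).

Repeated addition: build up to 5Q.
2Q: tangent at (7, 9): λ = (3·7² + 15)/(2·9) ≡ 9/1. 1⁻¹ ≡ 1 (mod 17) since 1·1 = 1 ≡ 1, so λ ≡ 9·1 ≡ 9.
  x = λ² - 7 - 7 = 81 - 14 ≡ 16; y = λ·(7 - 16) - 9 ≡ 12. → (16, 12)
3Q: (16, 12) + (7, 9). λ = (9 - 12)/(7 - 16) ≡ 14/8 mod 17. 8⁻¹ ≡ 15 (mod 17), so λ ≡ 6.
  x = λ² - 16 - 7 = 36 - 23 ≡ 13; y = λ·(16 - 13) - 12 ≡ 6. → (13, 6)
4Q: (13, 6) + (7, 9). λ = (9 - 6)/(7 - 13) ≡ 3/11 mod 17. 11⁻¹ ≡ 14 (mod 17) since 11·14 = 154 ≡ 1, so λ ≡ 8.
  x = λ² - 13 - 7 = 64 - 20 ≡ 10; y = λ·(13 - 10) - 6 ≡ 1. → (10, 1)
5Q: (10, 1) + (7, 9). λ = (9 - 1)/(7 - 10) ≡ 8/14 mod 17. 14⁻¹ ≡ 11 (mod 17), so λ ≡ 3.
  x = λ² - 10 - 7 = 9 - 17 ≡ 9; y = λ·(10 - 9) - 1 ≡ 2. → (9, 2)

(9, 2)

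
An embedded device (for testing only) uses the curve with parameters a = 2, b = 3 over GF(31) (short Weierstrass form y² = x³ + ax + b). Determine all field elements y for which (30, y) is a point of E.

x³ + 2x + 3 = 27063 ≡ 0 (mod 31).
Only y = 0 satisfies y² ≡ 0.

0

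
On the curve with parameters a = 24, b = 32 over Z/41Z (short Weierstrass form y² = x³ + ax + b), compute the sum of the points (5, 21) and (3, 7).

(0, 14)

(5, 21) + (3, 7). λ = (7 - 21)/(3 - 5) ≡ 27/39 mod 41. 39⁻¹ ≡ 20 (mod 41) since 39·20 = 780 ≡ 1, so λ ≡ 7.
  x = λ² - 5 - 3 = 49 - 8 ≡ 0; y = λ·(5 - 0) - 21 ≡ 14. → (0, 14)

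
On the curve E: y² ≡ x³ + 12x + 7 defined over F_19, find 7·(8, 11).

(10, 5)

Write G = (8, 11).
Repeated addition: build up to 7G.
2G: tangent at (8, 11): λ = (3·8² + 12)/(2·11) ≡ 14/3. 3⁻¹ ≡ 13 (mod 19), so λ ≡ 14·13 ≡ 11.
  x = λ² - 8 - 8 = 121 - 16 ≡ 10; y = λ·(8 - 10) - 11 ≡ 5. → (10, 5)
3G: (10, 5) + (8, 11). λ = (11 - 5)/(8 - 10) ≡ 6/17 mod 19. 17⁻¹ ≡ 9 (mod 19), so λ ≡ 16.
  x = λ² - 10 - 8 = 256 - 18 ≡ 10; y = λ·(10 - 10) - 5 ≡ 14. → (10, 14)
4G: (10, 14) + (8, 11). λ = (11 - 14)/(8 - 10) ≡ 16/17 mod 19. 17⁻¹ ≡ 9 (mod 19), so λ ≡ 11.
  x = λ² - 10 - 8 = 121 - 18 ≡ 8; y = λ·(10 - 8) - 14 ≡ 8. → (8, 8)
5G: (8, 8) + (8, 11): same x and y₁ ≡ -y₂, so the sum is the point at infinity.
6G: the point at infinity + (8, 11) = (8, 11) (identity).
7G: tangent at (8, 11): λ = (3·8² + 12)/(2·11) ≡ 14/3. 3⁻¹ ≡ 13 (mod 19) since 3·13 = 39 ≡ 1, so λ ≡ 14·13 ≡ 11.
  x = λ² - 8 - 8 = 121 - 16 ≡ 10; y = λ·(8 - 10) - 11 ≡ 5. → (10, 5)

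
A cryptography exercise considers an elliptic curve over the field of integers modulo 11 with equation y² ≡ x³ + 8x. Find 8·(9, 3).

(9, 8)

Write G = (9, 3).
Double-and-add on 8 = (1000)₂. Start with G = (9, 3) for the leading 1-bit.
double: tangent at (9, 3): λ = (3·9² + 8)/(2·3) ≡ 9/6. 6⁻¹ ≡ 2 (mod 11), so λ ≡ 9·2 ≡ 7.
  x = λ² - 9 - 9 = 49 - 18 ≡ 9; y = λ·(9 - 9) - 3 ≡ 8. → (9, 8)
double: tangent at (9, 8): λ = (3·9² + 8)/(2·8) ≡ 9/5. 5⁻¹ ≡ 9 (mod 11), so λ ≡ 9·9 ≡ 4.
  x = λ² - 9 - 9 = 16 - 18 ≡ 9; y = λ·(9 - 9) - 8 ≡ 3. → (9, 3)
double: tangent at (9, 3): λ = (3·9² + 8)/(2·3) ≡ 9/6. 6⁻¹ ≡ 2 (mod 11) since 6·2 = 12 ≡ 1, so λ ≡ 9·2 ≡ 7.
  x = λ² - 9 - 9 = 49 - 18 ≡ 9; y = λ·(9 - 9) - 3 ≡ 8. → (9, 8)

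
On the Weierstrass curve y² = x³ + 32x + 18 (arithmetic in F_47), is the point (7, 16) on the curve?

yes

y² = 16² ≡ 21; x³ + 32x + 18 = 585 ≡ 21 (mod 47). 21 = 21.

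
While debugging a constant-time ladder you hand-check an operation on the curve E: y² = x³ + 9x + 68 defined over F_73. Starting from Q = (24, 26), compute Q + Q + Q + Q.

(27, 49)

Repeated addition: build up to 4Q.
2Q: tangent at (24, 26): λ = (3·24² + 9)/(2·26) ≡ 58/52. 52⁻¹ ≡ 66 (mod 73), so λ ≡ 58·66 ≡ 32.
  x = λ² - 24 - 24 = 1024 - 48 ≡ 27; y = λ·(24 - 27) - 26 ≡ 24. → (27, 24)
3Q: (27, 24) + (24, 26). λ = (26 - 24)/(24 - 27) ≡ 2/70 mod 73. 70⁻¹ ≡ 24 (mod 73) since 70·24 = 1680 ≡ 1, so λ ≡ 48.
  x = λ² - 27 - 24 = 2304 - 51 ≡ 63; y = λ·(27 - 63) - 24 ≡ 0. → (63, 0)
4Q: (63, 0) + (24, 26). λ = (26 - 0)/(24 - 63) ≡ 26/34 mod 73. 34⁻¹ ≡ 58 (mod 73), so λ ≡ 48.
  x = λ² - 63 - 24 = 2304 - 87 ≡ 27; y = λ·(63 - 27) - 0 ≡ 49. → (27, 49)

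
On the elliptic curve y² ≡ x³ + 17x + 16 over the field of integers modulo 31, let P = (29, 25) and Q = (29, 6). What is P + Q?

O

The two points share x = 29 and their y-coordinates satisfy 25 + 6 ≡ 0 (mod 31), so they are inverses. Their sum is O.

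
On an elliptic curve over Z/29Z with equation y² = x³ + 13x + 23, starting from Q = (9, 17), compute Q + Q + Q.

(2, 17)

Repeated addition: build up to 3Q.
2Q: tangent at (9, 17): λ = (3·9² + 13)/(2·17) ≡ 24/5. 5⁻¹ ≡ 6 (mod 29), so λ ≡ 24·6 ≡ 28.
  x = λ² - 9 - 9 = 784 - 18 ≡ 12; y = λ·(9 - 12) - 17 ≡ 15. → (12, 15)
3Q: (12, 15) + (9, 17). λ = (17 - 15)/(9 - 12) ≡ 2/26 mod 29. 26⁻¹ ≡ 19 (mod 29), so λ ≡ 9.
  x = λ² - 12 - 9 = 81 - 21 ≡ 2; y = λ·(12 - 2) - 15 ≡ 17. → (2, 17)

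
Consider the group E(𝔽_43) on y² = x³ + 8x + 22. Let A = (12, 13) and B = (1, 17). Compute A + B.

(28, 28)

(12, 13) + (1, 17). λ = (17 - 13)/(1 - 12) ≡ 4/32 mod 43. 32⁻¹ ≡ 39 (mod 43), so λ ≡ 27.
  x = λ² - 12 - 1 = 729 - 13 ≡ 28; y = λ·(12 - 28) - 13 ≡ 28. → (28, 28)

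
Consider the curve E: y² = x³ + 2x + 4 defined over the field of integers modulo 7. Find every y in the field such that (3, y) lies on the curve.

3, 4

x³ + 2x + 4 = 37 ≡ 2 (mod 7).
Square roots of 2 mod 7: 3 and 4 (since 3² = 9 ≡ 2).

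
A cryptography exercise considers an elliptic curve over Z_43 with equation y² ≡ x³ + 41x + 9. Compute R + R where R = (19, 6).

(16, 17)

tangent at (19, 6): λ = (3·19² + 41)/(2·6) ≡ 6/12. 12⁻¹ ≡ 18 (mod 43) since 12·18 = 216 ≡ 1, so λ ≡ 6·18 ≡ 22.
  x = λ² - 19 - 19 = 484 - 38 ≡ 16; y = λ·(19 - 16) - 6 ≡ 17. → (16, 17)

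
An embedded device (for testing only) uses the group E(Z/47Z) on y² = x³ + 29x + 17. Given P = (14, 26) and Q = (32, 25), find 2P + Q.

First 2P:
Repeated addition: build up to 2P.
2P: tangent at (14, 26): λ = (3·14² + 29)/(2·26) ≡ 6/5. 5⁻¹ ≡ 19 (mod 47), so λ ≡ 6·19 ≡ 20.
  x = λ² - 14 - 14 = 400 - 28 ≡ 43; y = λ·(14 - 43) - 26 ≡ 5. → (43, 5)
2P = (43, 5).
Finally 2P + Q:
(43, 5) + (32, 25). λ = (25 - 5)/(32 - 43) ≡ 20/36 mod 47. 36⁻¹ ≡ 17 (mod 47), so λ ≡ 11.
  x = λ² - 43 - 32 = 121 - 75 ≡ 46; y = λ·(43 - 46) - 5 ≡ 9. → (46, 9)

(46, 9)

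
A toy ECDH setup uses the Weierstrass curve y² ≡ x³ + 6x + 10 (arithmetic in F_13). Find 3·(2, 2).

Write G = (2, 2).
Repeated addition: build up to 3G.
2G: tangent at (2, 2): λ = (3·2² + 6)/(2·2) ≡ 5/4. 4⁻¹ ≡ 10 (mod 13), so λ ≡ 5·10 ≡ 11.
  x = λ² - 2 - 2 = 121 - 4 ≡ 0; y = λ·(2 - 0) - 2 ≡ 7. → (0, 7)
3G: (0, 7) + (2, 2). λ = (2 - 7)/(2 - 0) ≡ 8/2 mod 13. 2⁻¹ ≡ 7 (mod 13), so λ ≡ 4.
  x = λ² - 0 - 2 = 16 - 2 ≡ 1; y = λ·(0 - 1) - 7 ≡ 2. → (1, 2)

(1, 2)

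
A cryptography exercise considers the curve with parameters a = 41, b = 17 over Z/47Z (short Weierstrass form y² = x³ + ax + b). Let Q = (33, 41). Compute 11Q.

(44, 33)

Double-and-add on 11 = (1011)₂. Start with Q = (33, 41) for the leading 1-bit.
double: tangent at (33, 41): λ = (3·33² + 41)/(2·41) ≡ 18/35. 35⁻¹ ≡ 43 (mod 47), so λ ≡ 18·43 ≡ 22.
  x = λ² - 33 - 33 = 484 - 66 ≡ 42; y = λ·(33 - 42) - 41 ≡ 43. → (42, 43)
double: tangent at (42, 43): λ = (3·42² + 41)/(2·43) ≡ 22/39. 39⁻¹ ≡ 41 (mod 47), so λ ≡ 22·41 ≡ 9.
  x = λ² - 42 - 42 = 81 - 84 ≡ 44; y = λ·(42 - 44) - 43 ≡ 33. → (44, 33)
add Q: (44, 33) + (33, 41). λ = (41 - 33)/(33 - 44) ≡ 8/36 mod 47. 36⁻¹ ≡ 17 (mod 47), so λ ≡ 42.
  x = λ² - 44 - 33 = 1764 - 77 ≡ 42; y = λ·(44 - 42) - 33 ≡ 4. → (42, 4)
double: tangent at (42, 4): λ = (3·42² + 41)/(2·4) ≡ 22/8. 8⁻¹ ≡ 6 (mod 47) since 8·6 = 48 ≡ 1, so λ ≡ 22·6 ≡ 38.
  x = λ² - 42 - 42 = 1444 - 84 ≡ 44; y = λ·(42 - 44) - 4 ≡ 14. → (44, 14)
add Q: (44, 14) + (33, 41). λ = (41 - 14)/(33 - 44) ≡ 27/36 mod 47. 36⁻¹ ≡ 17 (mod 47), so λ ≡ 36.
  x = λ² - 44 - 33 = 1296 - 77 ≡ 44; y = λ·(44 - 44) - 14 ≡ 33. → (44, 33)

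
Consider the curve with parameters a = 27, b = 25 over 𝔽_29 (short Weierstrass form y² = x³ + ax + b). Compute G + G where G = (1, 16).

(11, 0)

tangent at (1, 16): λ = (3·1² + 27)/(2·16) ≡ 1/3. 3⁻¹ ≡ 10 (mod 29), so λ ≡ 1·10 ≡ 10.
  x = λ² - 1 - 1 = 100 - 2 ≡ 11; y = λ·(1 - 11) - 16 ≡ 0. → (11, 0)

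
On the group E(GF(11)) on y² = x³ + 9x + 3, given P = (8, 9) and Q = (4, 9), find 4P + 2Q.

First 4P:
Double-and-add on 4 = (100)₂. Start with P = (8, 9) for the leading 1-bit.
double: tangent at (8, 9): λ = (3·8² + 9)/(2·9) ≡ 3/7. 7⁻¹ ≡ 8 (mod 11), so λ ≡ 3·8 ≡ 2.
  x = λ² - 8 - 8 = 4 - 16 ≡ 10; y = λ·(8 - 10) - 9 ≡ 9. → (10, 9)
double: tangent at (10, 9): λ = (3·10² + 9)/(2·9) ≡ 1/7. 7⁻¹ ≡ 8 (mod 11), so λ ≡ 1·8 ≡ 8.
  x = λ² - 10 - 10 = 64 - 20 ≡ 0; y = λ·(10 - 0) - 9 ≡ 5. → (0, 5)
4P = (0, 5).
Next 2Q:
Repeated addition: build up to 2Q.
2Q: tangent at (4, 9): λ = (3·4² + 9)/(2·9) ≡ 2/7. 7⁻¹ ≡ 8 (mod 11) since 7·8 = 56 ≡ 1, so λ ≡ 2·8 ≡ 5.
  x = λ² - 4 - 4 = 25 - 8 ≡ 6; y = λ·(4 - 6) - 9 ≡ 3. → (6, 3)
2Q = (6, 3).
Finally 4P + 2Q:
(0, 5) + (6, 3). λ = (3 - 5)/(6 - 0) ≡ 9/6 mod 11. 6⁻¹ ≡ 2 (mod 11), so λ ≡ 7.
  x = λ² - 0 - 6 = 49 - 6 ≡ 10; y = λ·(0 - 10) - 5 ≡ 2. → (10, 2)

(10, 2)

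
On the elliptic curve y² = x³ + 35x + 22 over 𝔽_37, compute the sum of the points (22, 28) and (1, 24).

(21, 18)

(22, 28) + (1, 24). λ = (24 - 28)/(1 - 22) ≡ 33/16 mod 37. 16⁻¹ ≡ 7 (mod 37) since 16·7 = 112 ≡ 1, so λ ≡ 9.
  x = λ² - 22 - 1 = 81 - 23 ≡ 21; y = λ·(22 - 21) - 28 ≡ 18. → (21, 18)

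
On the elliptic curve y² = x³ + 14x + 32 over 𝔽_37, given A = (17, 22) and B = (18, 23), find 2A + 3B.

First 2A:
Repeated addition: build up to 2A.
2A: tangent at (17, 22): λ = (3·17² + 14)/(2·22) ≡ 30/7. 7⁻¹ ≡ 16 (mod 37), so λ ≡ 30·16 ≡ 36.
  x = λ² - 17 - 17 = 1296 - 34 ≡ 4; y = λ·(17 - 4) - 22 ≡ 2. → (4, 2)
2A = (4, 2).
Next 3B:
Repeated addition: build up to 3B.
2B: tangent at (18, 23): λ = (3·18² + 14)/(2·23) ≡ 24/9. 9⁻¹ ≡ 33 (mod 37) since 9·33 = 297 ≡ 1, so λ ≡ 24·33 ≡ 15.
  x = λ² - 18 - 18 = 225 - 36 ≡ 4; y = λ·(18 - 4) - 23 ≡ 2. → (4, 2)
3B: (4, 2) + (18, 23). λ = (23 - 2)/(18 - 4) ≡ 21/14 mod 37. 14⁻¹ ≡ 8 (mod 37), so λ ≡ 20.
  x = λ² - 4 - 18 = 400 - 22 ≡ 8; y = λ·(4 - 8) - 2 ≡ 29. → (8, 29)
3B = (8, 29).
Finally 2A + 3B:
(4, 2) + (8, 29). λ = (29 - 2)/(8 - 4) ≡ 27/4 mod 37. 4⁻¹ ≡ 28 (mod 37) since 4·28 = 112 ≡ 1, so λ ≡ 16.
  x = λ² - 4 - 8 = 256 - 12 ≡ 22; y = λ·(4 - 22) - 2 ≡ 6. → (22, 6)

(22, 6)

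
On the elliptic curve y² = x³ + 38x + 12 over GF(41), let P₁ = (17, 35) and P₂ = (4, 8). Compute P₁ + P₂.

(17, 35) + (4, 8). λ = (8 - 35)/(4 - 17) ≡ 14/28 mod 41. 28⁻¹ ≡ 22 (mod 41) since 28·22 = 616 ≡ 1, so λ ≡ 21.
  x = λ² - 17 - 4 = 441 - 21 ≡ 10; y = λ·(17 - 10) - 35 ≡ 30. → (10, 30)

(10, 30)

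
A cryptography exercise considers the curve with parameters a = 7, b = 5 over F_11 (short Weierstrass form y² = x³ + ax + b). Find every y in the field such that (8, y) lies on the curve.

1, 10

x³ + 7x + 5 = 573 ≡ 1 (mod 11).
Square roots of 1 mod 11: 1 and 10 (since 1² = 1 ≡ 1).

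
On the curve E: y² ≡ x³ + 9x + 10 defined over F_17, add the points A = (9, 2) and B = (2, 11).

(8, 4)

(9, 2) + (2, 11). λ = (11 - 2)/(2 - 9) ≡ 9/10 mod 17. 10⁻¹ ≡ 12 (mod 17), so λ ≡ 6.
  x = λ² - 9 - 2 = 36 - 11 ≡ 8; y = λ·(9 - 8) - 2 ≡ 4. → (8, 4)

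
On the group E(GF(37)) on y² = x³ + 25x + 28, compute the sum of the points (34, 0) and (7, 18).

(34, 0) + (7, 18). λ = (18 - 0)/(7 - 34) ≡ 18/10 mod 37. 10⁻¹ ≡ 26 (mod 37), so λ ≡ 24.
  x = λ² - 34 - 7 = 576 - 41 ≡ 17; y = λ·(34 - 17) - 0 ≡ 1. → (17, 1)

(17, 1)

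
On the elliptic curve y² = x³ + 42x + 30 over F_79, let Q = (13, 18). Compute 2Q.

tangent at (13, 18): λ = (3·13² + 42)/(2·18) ≡ 75/36. 36⁻¹ ≡ 11 (mod 79) since 36·11 = 396 ≡ 1, so λ ≡ 75·11 ≡ 35.
  x = λ² - 13 - 13 = 1225 - 26 ≡ 14; y = λ·(13 - 14) - 18 ≡ 26. → (14, 26)

(14, 26)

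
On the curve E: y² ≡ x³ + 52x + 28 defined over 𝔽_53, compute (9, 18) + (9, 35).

O

The two points share x = 9 and their y-coordinates satisfy 18 + 35 ≡ 0 (mod 53), so they are inverses. Their sum is ∞.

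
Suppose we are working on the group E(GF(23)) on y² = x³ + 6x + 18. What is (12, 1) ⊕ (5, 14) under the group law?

(12, 1) + (5, 14). λ = (14 - 1)/(5 - 12) ≡ 13/16 mod 23. 16⁻¹ ≡ 13 (mod 23), so λ ≡ 8.
  x = λ² - 12 - 5 = 64 - 17 ≡ 1; y = λ·(12 - 1) - 1 ≡ 18. → (1, 18)

(1, 18)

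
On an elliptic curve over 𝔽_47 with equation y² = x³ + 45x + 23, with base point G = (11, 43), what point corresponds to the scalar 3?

Repeated addition: build up to 3G.
2G: tangent at (11, 43): λ = (3·11² + 45)/(2·43) ≡ 32/39. 39⁻¹ ≡ 41 (mod 47), so λ ≡ 32·41 ≡ 43.
  x = λ² - 11 - 11 = 1849 - 22 ≡ 41; y = λ·(11 - 41) - 43 ≡ 30. → (41, 30)
3G: (41, 30) + (11, 43). λ = (43 - 30)/(11 - 41) ≡ 13/17 mod 47. 17⁻¹ ≡ 36 (mod 47), so λ ≡ 45.
  x = λ² - 41 - 11 = 2025 - 52 ≡ 46; y = λ·(41 - 46) - 30 ≡ 27. → (46, 27)

(46, 27)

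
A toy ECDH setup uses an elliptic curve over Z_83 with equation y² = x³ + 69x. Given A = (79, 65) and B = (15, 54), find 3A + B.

(28, 48)

First 3A:
Repeated addition: build up to 3A.
2A: tangent at (79, 65): λ = (3·79² + 69)/(2·65) ≡ 34/47. 47⁻¹ ≡ 53 (mod 83), so λ ≡ 34·53 ≡ 59.
  x = λ² - 79 - 79 = 3481 - 158 ≡ 3; y = λ·(79 - 3) - 65 ≡ 20. → (3, 20)
3A: (3, 20) + (79, 65). λ = (65 - 20)/(79 - 3) ≡ 45/76 mod 83. 76⁻¹ ≡ 71 (mod 83) since 76·71 = 5396 ≡ 1, so λ ≡ 41.
  x = λ² - 3 - 79 = 1681 - 82 ≡ 22; y = λ·(3 - 22) - 20 ≡ 31. → (22, 31)
3A = (22, 31).
Finally 3A + B:
(22, 31) + (15, 54). λ = (54 - 31)/(15 - 22) ≡ 23/76 mod 83. 76⁻¹ ≡ 71 (mod 83) since 76·71 = 5396 ≡ 1, so λ ≡ 56.
  x = λ² - 22 - 15 = 3136 - 37 ≡ 28; y = λ·(22 - 28) - 31 ≡ 48. → (28, 48)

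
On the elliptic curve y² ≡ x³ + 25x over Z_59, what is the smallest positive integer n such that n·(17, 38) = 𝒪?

10

2P: tangent at (17, 38): λ = (3·17² + 25)/(2·38) ≡ 7/17. 17⁻¹ ≡ 7 (mod 59) since 17·7 = 119 ≡ 1, so λ ≡ 7·7 ≡ 49.
  x = λ² - 17 - 17 = 2401 - 34 ≡ 7; y = λ·(17 - 7) - 38 ≡ 39. → (7, 39)
3P: (7, 39) + (17, 38). λ = (38 - 39)/(17 - 7) ≡ 58/10 mod 59. 10⁻¹ ≡ 6 (mod 59), so λ ≡ 53.
  x = λ² - 7 - 17 = 2809 - 24 ≡ 12; y = λ·(7 - 12) - 39 ≡ 50. → (12, 50)
4P: (12, 50) + (17, 38). λ = (38 - 50)/(17 - 12) ≡ 47/5 mod 59. 5⁻¹ ≡ 12 (mod 59), so λ ≡ 33.
  x = λ² - 12 - 17 = 1089 - 29 ≡ 57; y = λ·(12 - 57) - 50 ≡ 58. → (57, 58)
5P: (57, 58) + (17, 38). λ = (38 - 58)/(17 - 57) ≡ 39/19 mod 59. 19⁻¹ ≡ 28 (mod 59), so λ ≡ 30.
  x = λ² - 57 - 17 = 900 - 74 ≡ 0; y = λ·(57 - 0) - 58 ≡ 0. → (0, 0)
6P: (0, 0) + (17, 38). λ = (38 - 0)/(17 - 0) ≡ 38/17 mod 59. 17⁻¹ ≡ 7 (mod 59) since 17·7 = 119 ≡ 1, so λ ≡ 30.
  x = λ² - 0 - 17 = 900 - 17 ≡ 57; y = λ·(0 - 57) - 0 ≡ 1. → (57, 1)
7P: (57, 1) + (17, 38). λ = (38 - 1)/(17 - 57) ≡ 37/19 mod 59. 19⁻¹ ≡ 28 (mod 59), so λ ≡ 33.
  x = λ² - 57 - 17 = 1089 - 74 ≡ 12; y = λ·(57 - 12) - 1 ≡ 9. → (12, 9)
8P: (12, 9) + (17, 38). λ = (38 - 9)/(17 - 12) ≡ 29/5 mod 59. 5⁻¹ ≡ 12 (mod 59), so λ ≡ 53.
  x = λ² - 12 - 17 = 2809 - 29 ≡ 7; y = λ·(12 - 7) - 9 ≡ 20. → (7, 20)
9P: (7, 20) + (17, 38). λ = (38 - 20)/(17 - 7) ≡ 18/10 mod 59. 10⁻¹ ≡ 6 (mod 59), so λ ≡ 49.
  x = λ² - 7 - 17 = 2401 - 24 ≡ 17; y = λ·(7 - 17) - 20 ≡ 21. → (17, 21)
10P: (17, 21) + (17, 38): same x and y₁ ≡ -y₂, so the sum is 𝒪.
10P = 𝒪, so the order is 10.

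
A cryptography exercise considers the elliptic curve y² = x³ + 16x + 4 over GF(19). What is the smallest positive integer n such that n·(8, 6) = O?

2P: tangent at (8, 6): λ = (3·8² + 16)/(2·6) ≡ 18/12. 12⁻¹ ≡ 8 (mod 19) since 12·8 = 96 ≡ 1, so λ ≡ 18·8 ≡ 11.
  x = λ² - 8 - 8 = 121 - 16 ≡ 10; y = λ·(8 - 10) - 6 ≡ 10. → (10, 10)
3P: (10, 10) + (8, 6). λ = (6 - 10)/(8 - 10) ≡ 15/17 mod 19. 17⁻¹ ≡ 9 (mod 19), so λ ≡ 2.
  x = λ² - 10 - 8 = 4 - 18 ≡ 5; y = λ·(10 - 5) - 10 ≡ 0. → (5, 0)
4P: (5, 0) + (8, 6). λ = (6 - 0)/(8 - 5) ≡ 6/3 mod 19. 3⁻¹ ≡ 13 (mod 19), so λ ≡ 2.
  x = λ² - 5 - 8 = 4 - 13 ≡ 10; y = λ·(5 - 10) - 0 ≡ 9. → (10, 9)
5P: (10, 9) + (8, 6). λ = (6 - 9)/(8 - 10) ≡ 16/17 mod 19. 17⁻¹ ≡ 9 (mod 19) since 17·9 = 153 ≡ 1, so λ ≡ 11.
  x = λ² - 10 - 8 = 121 - 18 ≡ 8; y = λ·(10 - 8) - 9 ≡ 13. → (8, 13)
6P: (8, 13) + (8, 6): same x and y₁ ≡ -y₂, so the sum is O.
6P = O, so the order is 6.

6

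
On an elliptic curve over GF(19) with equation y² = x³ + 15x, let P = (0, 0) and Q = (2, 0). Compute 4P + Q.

(2, 0)

First 4P:
Repeated addition: build up to 4P.
2P: (0, 0) + (0, 0): same x and y₁ ≡ -y₂, so the sum is O.
3P: O + (0, 0) = (0, 0) (identity).
4P: (0, 0) + (0, 0): same x and y₁ ≡ -y₂, so the sum is O.
4P = O.
Finally 4P + Q:
O + (2, 0) = (2, 0) (identity).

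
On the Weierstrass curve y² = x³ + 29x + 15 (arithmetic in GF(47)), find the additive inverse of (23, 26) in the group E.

(23, 21)

-(23, 26) = (23, -26 mod 47) = (23, 21).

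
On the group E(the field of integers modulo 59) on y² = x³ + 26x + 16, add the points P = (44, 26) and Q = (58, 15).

(41, 18)

(44, 26) + (58, 15). λ = (15 - 26)/(58 - 44) ≡ 48/14 mod 59. 14⁻¹ ≡ 38 (mod 59) since 14·38 = 532 ≡ 1, so λ ≡ 54.
  x = λ² - 44 - 58 = 2916 - 102 ≡ 41; y = λ·(44 - 41) - 26 ≡ 18. → (41, 18)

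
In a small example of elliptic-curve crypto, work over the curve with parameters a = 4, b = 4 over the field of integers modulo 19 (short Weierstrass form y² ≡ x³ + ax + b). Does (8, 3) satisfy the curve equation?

no

y² = 3² ≡ 9; x³ + 4x + 4 = 548 ≡ 16 (mod 19). 9 ≠ 16.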